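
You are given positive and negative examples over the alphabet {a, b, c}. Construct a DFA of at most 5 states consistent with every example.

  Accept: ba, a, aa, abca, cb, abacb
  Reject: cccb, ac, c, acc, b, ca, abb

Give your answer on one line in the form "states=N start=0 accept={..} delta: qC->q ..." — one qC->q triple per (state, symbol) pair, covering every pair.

State merging on the prefix tree: take the shortest (then alphabetical) example prefix whose next move is undefined and point that move at state 0, else 1, else 2, ...; a target is out if some Accept/Reject pair would then sit in one state with the same input left (inseparable). If every existing state is out, open a new one.
a: 0a undefined. 0a->0: ok.
b: 0b undefined. 0b->0: no, ba/b meet in 0. Open state 1: 0b->1.
c: 0c undefined. 0c->0: no, a/ac meet in 0. 0c->1: no, ba/ca meet in 1 with "a" left. Open state 2: 0c->2.
ba: 1a undefined. 1a->0: ok.
ca: 2a undefined. 2a->0: no, ba/ca meet in 0. 2a->1: ok.
cb: 2b undefined. 2b->0: ok.
cc: 2c undefined. 2c->0: no, ba/cccb meet in 0. 2c->1: ok.
abb: 1b undefined. 1b->0: no, ba/abb meet in 0. 1b->1: ok.
abc: 1c undefined. 1c->0: ok.
All examples now run through 3 states with every (state, symbol) defined. Accept strings end in {0}, Reject strings end in {1,2}; accept={0}.

states=3 start=0 accept={0} delta: 0a->0 0b->1 0c->2 1a->0 1b->1 1c->0 2a->1 2b->0 2c->1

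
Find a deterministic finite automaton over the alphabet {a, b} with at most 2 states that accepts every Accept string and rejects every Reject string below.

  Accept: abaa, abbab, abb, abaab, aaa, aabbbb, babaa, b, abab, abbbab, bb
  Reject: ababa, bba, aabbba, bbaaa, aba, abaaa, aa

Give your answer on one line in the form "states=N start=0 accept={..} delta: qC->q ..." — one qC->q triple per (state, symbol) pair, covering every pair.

states=2 start=0 accept={1} delta: 0a->1 0b->1 1a->0 1b->1

Fold the examples into a partial DFA from state 0: repeatedly fix the first undefined (state, symbol) met by the shortest-then-alphabetical prefix, trying targets in increasing order and rejecting any under which an Accept and a Reject string meet in one state with the same remainder; add a state when all current targets are rejected. Accepting states are where Accept strings end.
a: 0a undefined. 0a->0: no, aaa/aa meet in 0. Open state 1: 0a->1.
b: 0b undefined. 0b->0: no, aaa/bbaaa meet in 1 with "aa" left. 0b->1: ok.
aa: 1a undefined. 1a->0: ok.
ab: 1b undefined. 1b->0: no, abaa/aabbba meet in 0. 1b->1: ok.
All examples now run through 2 states with every (state, symbol) defined. Accept strings end in {1}, Reject strings end in {0}; accept={1}.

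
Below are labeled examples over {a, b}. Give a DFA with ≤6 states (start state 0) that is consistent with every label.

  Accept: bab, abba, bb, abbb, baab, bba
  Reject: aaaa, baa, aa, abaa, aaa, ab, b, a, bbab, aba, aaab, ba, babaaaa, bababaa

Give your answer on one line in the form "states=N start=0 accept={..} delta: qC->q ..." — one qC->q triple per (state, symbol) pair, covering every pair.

Grow the machine one transition at a time. Run the examples from 0; the earliest place one falls off (shortest prefix, ties alphabetical) gets sent to the lowest-numbered state that keeps every Accept/Reject pair distinguishable — a pair clashes when both reach the same state with identical unread suffix — and to a fresh state only if none does.
a: 0a undefined. 0a->0: ok.
b: 0b undefined. 0b->0: no, bab/aaaa meet in 0. Open state 1: 0b->1.
ba: 1a undefined. 1a->0: no, bab/ab meet in 1. 1a->1: ok.
bb: 1b undefined. 1b->0: no, bab/aaaa meet in 0. 1b->1: no, bab/baa meet in 1. Open state 2: 1b->2.
bba: 2a undefined. 2a->0: no, abba/aaaa meet in 0. 2a->1: no, bab/bbab meet in 2. 2a->2: no, bab/babaaaa meet in 2. Open state 3: 2a->3.
abbb: 2b undefined. 2b->0: no, abbb/aaaa meet in 0. 2b->1: no, abbb/baa meet in 1. 2b->2: ok.
bbab: 3b undefined. 3b->0: ok.
babaa: 3a undefined. 3a->0: ok.
All examples now run through 4 states with every (state, symbol) defined. Accept strings end in {2,3}, Reject strings end in {0,1}; accept={2,3}.

states=4 start=0 accept={2,3} delta: 0a->0 0b->1 1a->1 1b->2 2a->3 2b->2 3a->0 3b->0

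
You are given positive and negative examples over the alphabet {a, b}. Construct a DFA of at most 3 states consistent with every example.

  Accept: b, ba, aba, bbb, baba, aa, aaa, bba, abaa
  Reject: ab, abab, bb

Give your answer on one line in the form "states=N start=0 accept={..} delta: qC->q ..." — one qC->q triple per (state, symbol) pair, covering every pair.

Grow the machine one transition at a time. Run the examples from 0; the earliest place one falls off (shortest prefix, ties alphabetical) gets sent to the lowest-numbered state that keeps every Accept/Reject pair distinguishable — a pair clashes when both reach the same state with identical unread suffix — and to a fresh state only if none does.
a: 0a undefined. 0a->0: no, b/ab meet in 0 with "b" left. Open state 1: 0a->1.
b: 0b undefined. 0b->0: no, b/bb meet in 0. 0b->1: ok.
aa: 1a undefined. 1a->0: ok.
ab: 1b undefined. 1b->0: no, ba/ab meet in 0. 1b->1: no, b/ab meet in 1. Open state 2: 1b->2.
aba: 2a undefined. 2a->0: no, b/abab meet in 1. 2a->1: ok.
bbb: 2b undefined. 2b->0: ok.
All examples now run through 3 states with every (state, symbol) defined. Accept strings end in {0,1}, Reject strings end in {2}; accept={0,1}.

states=3 start=0 accept={0,1} delta: 0a->1 0b->1 1a->0 1b->2 2a->1 2b->0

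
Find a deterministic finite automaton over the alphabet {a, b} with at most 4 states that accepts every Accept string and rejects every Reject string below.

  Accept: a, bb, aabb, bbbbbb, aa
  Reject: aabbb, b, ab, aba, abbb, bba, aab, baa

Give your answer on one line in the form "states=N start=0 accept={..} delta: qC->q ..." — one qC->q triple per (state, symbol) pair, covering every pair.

states=3 start=0 accept={0,2} delta: 0a->0 0b->1 1a->1 1b->2 2a->1 2b->1

Fold the examples into a partial DFA from state 0: repeatedly fix the first undefined (state, symbol) met by the shortest-then-alphabetical prefix, trying targets in increasing order and rejecting any under which an Accept and a Reject string meet in one state with the same remainder; add a state when all current targets are rejected. Accepting states are where Accept strings end.
a: 0a undefined. 0a->0: ok.
b: 0b undefined. 0b->0: no, a/aabbb meet in 0. Open state 1: 0b->1.
ba: 1a undefined. 1a->0: no, a/aba meet in 0. 1a->1: ok.
bb: 1b undefined. 1b->0: no, a/bba meet in 0. 1b->1: no, bb/aabbb meet in 1. Open state 2: 1b->2.
bba: 2a undefined. 2a->0: no, a/bba meet in 0. 2a->1: ok.
bbb: 2b undefined. 2b->0: no, a/aabbb meet in 0. 2b->1: ok.
All examples now run through 3 states with every (state, symbol) defined. Accept strings end in {0,2}, Reject strings end in {1}; accept={0,2}.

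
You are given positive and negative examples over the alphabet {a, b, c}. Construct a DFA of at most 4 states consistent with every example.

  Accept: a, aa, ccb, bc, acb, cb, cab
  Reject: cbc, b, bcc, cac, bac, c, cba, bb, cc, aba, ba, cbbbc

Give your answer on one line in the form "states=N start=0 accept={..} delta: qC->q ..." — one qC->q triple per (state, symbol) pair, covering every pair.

states=4 start=0 accept={0,3} delta: 0a->0 0b->1 0c->2 1a->2 1b->1 1c->0 2a->2 2b->3 2c->2 3a->1 3b->2 3c->1

State merging on the prefix tree: take the shortest (then alphabetical) example prefix whose next move is undefined and point that move at state 0, else 1, else 2, ...; a target is out if some Accept/Reject pair would then sit in one state with the same input left (inseparable). If every existing state is out, open a new one.
a: 0a undefined. 0a->0: ok.
b: 0b undefined. 0b->0: no, a/b meet in 0. Open state 1: 0b->1.
c: 0c undefined. 0c->0: no, a/cac meet in 0. 0c->1: no, bc/cc meet in 1 with "c" left. Open state 2: 0c->2.
ba: 1a undefined. 1a->0: no, a/aba meet in 0. 1a->1: no, bc/bac meet in 1 with "c" left. 1a->2: ok.
bb: 1b undefined. 1b->0: no, a/bb meet in 0. 1b->1: ok.
bc: 1c undefined. 1c->0: ok.
ca: 2a undefined. 2a->0: no, cab/b meet in 1. 2a->1: no, a/cac meet in 0. 2a->2: ok.
cb: 2b undefined. 2b->0: no, a/cba meet in 0. 2b->1: no, a/cbc meet in 0. 2b->2: no, acb/bcc meet in 2. Open state 3: 2b->3.
cc: 2c undefined. 2c->0: no, a/cac meet in 0. 2c->1: no, ccb/b meet in 1. 2c->2: ok.
cba: 3a undefined. 3a->0: no, a/cba meet in 0. 3a->1: ok.
cbb: 3b undefined. 3b->0: no, a/cbbbc meet in 0. 3b->1: no, a/cbbbc meet in 0. 3b->2: ok.
cbc: 3c undefined. 3c->0: no, a/cbc meet in 0. 3c->1: ok.
All examples now run through 4 states with every (state, symbol) defined. Accept strings end in {0,3}, Reject strings end in {1,2}; accept={0,3}.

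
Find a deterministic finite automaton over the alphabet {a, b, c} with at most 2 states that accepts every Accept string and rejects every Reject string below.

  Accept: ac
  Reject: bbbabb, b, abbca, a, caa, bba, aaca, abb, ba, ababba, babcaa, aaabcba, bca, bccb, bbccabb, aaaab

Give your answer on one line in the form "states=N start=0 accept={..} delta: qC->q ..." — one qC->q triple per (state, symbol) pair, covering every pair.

states=2 start=0 accept={1} delta: 0a->0 0b->0 0c->1 1a->0 1b->0 1c->0

Fold the examples into a partial DFA from state 0: repeatedly fix the first undefined (state, symbol) met by the shortest-then-alphabetical prefix, trying targets in increasing order and rejecting any under which an Accept and a Reject string meet in one state with the same remainder; add a state when all current targets are rejected. Accepting states are where Accept strings end.
a: 0a undefined. 0a->0: ok.
b: 0b undefined. 0b->0: ok.
c: 0c undefined. 0c->0: no, ac/bbbabb meet in 0. Open state 1: 0c->1.
ca: 1a undefined. 1a->0: ok.
bcc: 1c undefined. 1c->0: ok.
aaabcb: 1b undefined. 1b->0: ok.
All examples now run through 2 states with every (state, symbol) defined. Accept strings end in {1}, Reject strings end in {0}; accept={1}.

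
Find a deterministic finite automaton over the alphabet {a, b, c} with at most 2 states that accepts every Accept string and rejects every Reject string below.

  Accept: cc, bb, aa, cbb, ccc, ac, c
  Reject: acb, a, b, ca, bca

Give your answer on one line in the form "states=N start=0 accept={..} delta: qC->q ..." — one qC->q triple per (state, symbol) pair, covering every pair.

State merging on the prefix tree: take the shortest (then alphabetical) example prefix whose next move is undefined and point that move at state 0, else 1, else 2, ...; a target is out if some Accept/Reject pair would then sit in one state with the same input left (inseparable). If every existing state is out, open a new one.
a: 0a undefined. 0a->0: no, aa/a meet in 0. Open state 1: 0a->1.
b: 0b undefined. 0b->0: no, bb/b meet in 0. 0b->1: ok.
c: 0c undefined. 0c->0: ok.
aa: 1a undefined. 1a->0: ok.
ac: 1c undefined. 1c->0: ok.
bb: 1b undefined. 1b->0: ok.
All examples now run through 2 states with every (state, symbol) defined. Accept strings end in {0}, Reject strings end in {1}; accept={0}.

states=2 start=0 accept={0} delta: 0a->1 0b->1 0c->0 1a->0 1b->0 1c->0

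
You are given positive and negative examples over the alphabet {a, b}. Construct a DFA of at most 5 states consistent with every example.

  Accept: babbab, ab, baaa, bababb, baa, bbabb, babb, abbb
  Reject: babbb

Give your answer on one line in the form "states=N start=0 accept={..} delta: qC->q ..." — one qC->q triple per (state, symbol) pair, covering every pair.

State merging on the prefix tree: take the shortest (then alphabetical) example prefix whose next move is undefined and point that move at state 0, else 1, else 2, ...; a target is out if some Accept/Reject pair would then sit in one state with the same input left (inseparable). If every existing state is out, open a new one.
a: 0a undefined. 0a->0: ok.
b: 0b undefined. 0b->0: no, babbab/babbb meet in 0. Open state 1: 0b->1.
ba: 1a undefined. 1a->0: no, abbb/babbb meet in 1 with "bb" left. 1a->1: ok.
bb: 1b undefined. 1b->0: no, babbab/babbb meet in 0. 1b->1: no, babbab/babbb meet in 1. Open state 2: 1b->2.
bba: 2a undefined. 2a->0: ok.
abbb: 2b undefined. 2b->0: no, babbab/babbb meet in 1. 2b->1: no, babbab/babbb meet in 2. 2b->2: no, bababb/babbb meet in 2. Open state 3: 2b->3.
babba: 3a undefined. 3a->0: ok.
babbb: 3b undefined. 3b->0: ok.
All examples now run through 4 states with every (state, symbol) defined. Accept strings end in {1,2,3}, Reject strings end in {0}; accept={1,2,3}.

states=4 start=0 accept={1,2,3} delta: 0a->0 0b->1 1a->1 1b->2 2a->0 2b->3 3a->0 3b->0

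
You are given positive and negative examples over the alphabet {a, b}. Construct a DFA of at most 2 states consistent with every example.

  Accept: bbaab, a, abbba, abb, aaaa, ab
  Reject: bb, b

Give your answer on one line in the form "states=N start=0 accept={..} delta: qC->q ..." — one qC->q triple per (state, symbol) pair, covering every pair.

Fold the examples into a partial DFA from state 0: repeatedly fix the first undefined (state, symbol) met by the shortest-then-alphabetical prefix, trying targets in increasing order and rejecting any under which an Accept and a Reject string meet in one state with the same remainder; add a state when all current targets are rejected. Accepting states are where Accept strings end.
a: 0a undefined. 0a->0: no, abb/bb meet in 0 with "bb" left. Open state 1: 0a->1.
b: 0b undefined. 0b->0: ok.
aa: 1a undefined. 1a->0: no, bbaab/bb meet in 0. 1a->1: ok.
ab: 1b undefined. 1b->0: no, bbaab/bb meet in 0. 1b->1: ok.
All examples now run through 2 states with every (state, symbol) defined. Accept strings end in {1}, Reject strings end in {0}; accept={1}.

states=2 start=0 accept={1} delta: 0a->1 0b->0 1a->1 1b->1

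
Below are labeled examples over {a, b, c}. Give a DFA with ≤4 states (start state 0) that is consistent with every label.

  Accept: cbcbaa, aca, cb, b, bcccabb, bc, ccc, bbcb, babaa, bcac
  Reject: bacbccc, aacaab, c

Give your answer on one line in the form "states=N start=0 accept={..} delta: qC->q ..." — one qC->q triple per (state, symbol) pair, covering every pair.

states=4 start=0 accept={0,1,3} delta: 0a->0 0b->1 0c->2 1a->0 1b->0 1c->3 2a->3 2b->1 2c->1 3a->3 3b->2 3c->0

Grow the machine one transition at a time. Run the examples from 0; the earliest place one falls off (shortest prefix, ties alphabetical) gets sent to the lowest-numbered state that keeps every Accept/Reject pair distinguishable — a pair clashes when both reach the same state with identical unread suffix — and to a fresh state only if none does.
a: 0a undefined. 0a->0: ok.
b: 0b undefined. 0b->0: no, bc/c meet in 0 with "c" left. Open state 1: 0b->1.
c: 0c undefined. 0c->0: no, aca/c meet in 0. 0c->1: no, b/c meet in 1. Open state 2: 0c->2.
ba: 1a undefined. 1a->0: ok.
bb: 1b undefined. 1b->0: ok.
bc: 1c undefined. 1c->0: no, bcac/c meet in 2. 1c->1: no, bcac/c meet in 2. 1c->2: no, bc/c meet in 2. Open state 3: 1c->3.
cb: 2b undefined. 2b->0: no, ccc/bacbccc meet in 2 with "cc" left. 2b->1: ok.
cc: 2c undefined. 2c->0: no, ccc/c meet in 2. 2c->1: ok.
aca: 2a undefined. 2a->0: no, cb/aacaab meet in 1. 2a->1: no, aca/aacaab meet in 1. 2a->2: no, aca/c meet in 2. 2a->3: ok.
bca: 3a undefined. 3a->0: no, cb/aacaab meet in 1. 3a->1: no, babaa/aacaab meet in 0. 3a->2: no, cb/aacaab meet in 1. 3a->3: ok.
bcc: 3c undefined. 3c->0: ok.
cbcb: 3b undefined. 3b->0: no, cbcbaa/aacaab meet in 0. 3b->1: no, cb/aacaab meet in 1. 3b->2: ok.
All examples now run through 4 states with every (state, symbol) defined. Accept strings end in {0,1,3}, Reject strings end in {2}; accept={0,1,3}.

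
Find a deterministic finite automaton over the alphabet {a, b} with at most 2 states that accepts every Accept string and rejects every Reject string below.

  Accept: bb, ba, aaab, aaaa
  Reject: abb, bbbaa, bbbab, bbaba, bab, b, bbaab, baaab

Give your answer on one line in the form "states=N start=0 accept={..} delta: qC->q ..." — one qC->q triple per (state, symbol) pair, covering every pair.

State merging on the prefix tree: take the shortest (then alphabetical) example prefix whose next move is undefined and point that move at state 0, else 1, else 2, ...; a target is out if some Accept/Reject pair would then sit in one state with the same input left (inseparable). If every existing state is out, open a new one.
a: 0a undefined. 0a->0: no, bb/abb meet in 0 with "bb" left. Open state 1: 0a->1.
b: 0b undefined. 0b->0: no, bb/b meet in 0. 0b->1: ok.
aa: 1a undefined. 1a->0: ok.
ab: 1b undefined. 1b->0: ok.
All examples now run through 2 states with every (state, symbol) defined. Accept strings end in {0}, Reject strings end in {1}; accept={0}.

states=2 start=0 accept={0} delta: 0a->1 0b->1 1a->0 1b->0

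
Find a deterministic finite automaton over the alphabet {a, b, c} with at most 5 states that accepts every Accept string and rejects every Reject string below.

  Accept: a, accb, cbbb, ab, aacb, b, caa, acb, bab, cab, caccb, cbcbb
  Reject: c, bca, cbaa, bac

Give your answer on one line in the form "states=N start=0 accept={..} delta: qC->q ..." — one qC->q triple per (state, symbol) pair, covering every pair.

State merging on the prefix tree: take the shortest (then alphabetical) example prefix whose next move is undefined and point that move at state 0, else 1, else 2, ...; a target is out if some Accept/Reject pair would then sit in one state with the same input left (inseparable). If every existing state is out, open a new one.
a: 0a undefined. 0a->0: ok.
b: 0b undefined. 0b->0: ok.
c: 0c undefined. 0c->0: no, a/c meet in 0. Open state 1: 0c->1.
ca: 1a undefined. 1a->0: no, a/bca meet in 0. 1a->1: no, caa/c meet in 1. Open state 2: 1a->2.
cb: 1b undefined. 1b->0: no, a/cbaa meet in 0. 1b->1: no, cbbb/c meet in 1. 1b->2: no, aacb/bca meet in 2. Open state 3: 1b->3.
acc: 1c undefined. 1c->0: ok.
caa: 2a undefined. 2a->0: ok.
cab: 2b undefined. 2b->0: ok.
cac: 2c undefined. 2c->0: ok.
cba: 3a undefined. 3a->0: no, a/cbaa meet in 0. 3a->1: ok.
cbb: 3b undefined. 3b->0: ok.
cbc: 3c undefined. 3c->0: ok.
All examples now run through 4 states with every (state, symbol) defined. Accept strings end in {0,3}, Reject strings end in {1,2}; accept={0,3}.

states=4 start=0 accept={0,3} delta: 0a->0 0b->0 0c->1 1a->2 1b->3 1c->0 2a->0 2b->0 2c->0 3a->1 3b->0 3c->0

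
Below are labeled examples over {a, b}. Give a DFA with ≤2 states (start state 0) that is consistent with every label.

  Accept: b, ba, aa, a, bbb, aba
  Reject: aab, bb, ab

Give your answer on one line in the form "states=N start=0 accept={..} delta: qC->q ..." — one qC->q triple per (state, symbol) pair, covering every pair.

states=2 start=0 accept={1} delta: 0a->1 0b->1 1a->1 1b->0

Grow the machine one transition at a time. Run the examples from 0; the earliest place one falls off (shortest prefix, ties alphabetical) gets sent to the lowest-numbered state that keeps every Accept/Reject pair distinguishable — a pair clashes when both reach the same state with identical unread suffix — and to a fresh state only if none does.
a: 0a undefined. 0a->0: no, b/aab meet in 0 with "b" left. Open state 1: 0a->1.
b: 0b undefined. 0b->0: no, b/bb meet in 0. 0b->1: ok.
aa: 1a undefined. 1a->0: no, b/aab meet in 1. 1a->1: ok.
ab: 1b undefined. 1b->0: ok.
All examples now run through 2 states with every (state, symbol) defined. Accept strings end in {1}, Reject strings end in {0}; accept={1}.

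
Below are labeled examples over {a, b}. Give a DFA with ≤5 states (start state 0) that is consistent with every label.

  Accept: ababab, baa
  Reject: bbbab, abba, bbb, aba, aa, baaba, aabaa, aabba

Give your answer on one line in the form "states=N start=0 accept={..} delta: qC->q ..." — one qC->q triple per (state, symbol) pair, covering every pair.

Fold the examples into a partial DFA from state 0: repeatedly fix the first undefined (state, symbol) met by the shortest-then-alphabetical prefix, trying targets in increasing order and rejecting any under which an Accept and a Reject string meet in one state with the same remainder; add a state when all current targets are rejected. Accepting states are where Accept strings end.
a: 0a undefined. 0a->0: no, baa/aabaa meet in 0 with "baa" left. Open state 1: 0a->1.
b: 0b undefined. 0b->0: no, baa/aa meet in 1 with "a" left. 0b->1: ok.
aa: 1a undefined. 1a->0: no, baa/aabaa meet in 1. 1a->1: no, baa/aa meet in 1. Open state 2: 1a->2.
ab: 1b undefined. 1b->0: ok.
aab: 2b undefined. 2b->0: no, ababab/bbbab meet in 0. 2b->1: no, baa/aabaa meet in 2 with "a" left. 2b->2: no, baa/aabba meet in 2 with "a" left. Open state 3: 2b->3.
baa: 2a undefined. 2a->0: ok.
aaba: 3a undefined. 3a->0: ok.
aabb: 3b undefined. 3b->0: ok.
All examples now run through 4 states with every (state, symbol) defined. Accept strings end in {0}, Reject strings end in {1,2,3}; accept={0}.

states=4 start=0 accept={0} delta: 0a->1 0b->1 1a->2 1b->0 2a->0 2b->3 3a->0 3b->0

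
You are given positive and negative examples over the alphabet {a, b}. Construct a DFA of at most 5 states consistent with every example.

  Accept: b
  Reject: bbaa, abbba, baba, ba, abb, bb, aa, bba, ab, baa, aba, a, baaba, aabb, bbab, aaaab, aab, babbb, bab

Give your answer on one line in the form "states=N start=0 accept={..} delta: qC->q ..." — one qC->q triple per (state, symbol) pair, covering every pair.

states=3 start=0 accept={2} delta: 0a->1 0b->2 1a->1 1b->1 2a->1 2b->0

State merging on the prefix tree: take the shortest (then alphabetical) example prefix whose next move is undefined and point that move at state 0, else 1, else 2, ...; a target is out if some Accept/Reject pair would then sit in one state with the same input left (inseparable). If every existing state is out, open a new one.
a: 0a undefined. 0a->0: no, b/ab meet in 0 with "b" left. Open state 1: 0a->1.
b: 0b undefined. 0b->0: no, b/bb meet in 0. 0b->1: no, b/a meet in 1. Open state 2: 0b->2.
aa: 1a undefined. 1a->0: no, b/aaaab meet in 2. 1a->1: ok.
ab: 1b undefined. 1b->0: no, b/abb meet in 2. 1b->1: ok.
ba: 2a undefined. 2a->0: no, b/bab meet in 2. 2a->1: ok.
bb: 2b undefined. 2b->0: ok.
All examples now run through 3 states with every (state, symbol) defined. Accept strings end in {2}, Reject strings end in {0,1}; accept={2}.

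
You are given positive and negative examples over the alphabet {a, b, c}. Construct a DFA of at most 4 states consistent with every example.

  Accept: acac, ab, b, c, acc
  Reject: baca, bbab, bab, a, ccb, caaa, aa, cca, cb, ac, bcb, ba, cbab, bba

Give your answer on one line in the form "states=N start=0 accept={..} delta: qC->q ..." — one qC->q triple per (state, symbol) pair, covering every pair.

Grow the machine one transition at a time. Run the examples from 0; the earliest place one falls off (shortest prefix, ties alphabetical) gets sent to the lowest-numbered state that keeps every Accept/Reject pair distinguishable — a pair clashes when both reach the same state with identical unread suffix — and to a fresh state only if none does.
a: 0a undefined. 0a->0: no, c/ac meet in 0 with "c" left. Open state 1: 0a->1.
b: 0b undefined. 0b->0: no, ab/bbab meet in 1 with "b" left. 0b->1: no, b/a meet in 1. Open state 2: 0b->2.
c: 0c undefined. 0c->0: no, b/ccb meet in 2. 0c->1: no, ab/cb meet in 1 with "b" left. 0c->2: ok.
aa: 1a undefined. 1a->0: ok.
ab: 1b undefined. 1b->0: no, ab/aa meet in 0. 1b->1: no, ab/a meet in 1. 1b->2: ok.
ac: 1c undefined. 1c->0: no, acac/aa meet in 0. 1c->1: no, acc/a meet in 1. 1c->2: no, ab/ac meet in 2. Open state 3: 1c->3.
ba: 2a undefined. 2a->0: no, ab/bab meet in 2. 2a->1: no, ab/bab meet in 2. 2a->2: no, ab/caaa meet in 2. 2a->3: ok.
bb: 2b undefined. 2b->0: no, ab/bbab meet in 2. 2b->1: no, ab/bbab meet in 2. 2b->2: no, ab/cb meet in 2. 2b->3: ok.
bc: 2c undefined. 2c->0: no, ab/ccb meet in 2. 2c->1: no, ab/ccb meet in 2. 2c->2: ok.
aca: 3a undefined. 3a->0: no, acac/bbab meet in 2. 3a->1: no, acac/ccb meet in 3. 3a->2: no, acac/bba meet in 2. 3a->3: ok.
acc: 3c undefined. 3c->0: no, acac/aa meet in 0. 3c->1: no, acac/a meet in 1. 3c->2: ok.
bab: 3b undefined. 3b->0: ok.
All examples now run through 4 states with every (state, symbol) defined. Accept strings end in {2}, Reject strings end in {0,1,3}; accept={2}.

states=4 start=0 accept={2} delta: 0a->1 0b->2 0c->2 1a->0 1b->2 1c->3 2a->3 2b->3 2c->2 3a->3 3b->0 3c->2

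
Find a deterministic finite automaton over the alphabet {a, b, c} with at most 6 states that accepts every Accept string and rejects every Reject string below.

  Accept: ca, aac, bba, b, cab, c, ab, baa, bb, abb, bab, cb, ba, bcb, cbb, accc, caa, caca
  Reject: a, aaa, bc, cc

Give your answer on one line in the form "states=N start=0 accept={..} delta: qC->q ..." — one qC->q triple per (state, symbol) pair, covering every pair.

State merging on the prefix tree: take the shortest (then alphabetical) example prefix whose next move is undefined and point that move at state 0, else 1, else 2, ...; a target is out if some Accept/Reject pair would then sit in one state with the same input left (inseparable). If every existing state is out, open a new one.
a: 0a undefined. 0a->0: ok.
b: 0b undefined. 0b->0: no, aac/bc meet in 0 with "c" left. Open state 1: 0b->1.
c: 0c undefined. 0c->0: no, ca/a meet in 0. 0c->1: ok.
ba: 1a undefined. 1a->0: no, ca/a meet in 0. 1a->1: ok.
bb: 1b undefined. 1b->0: no, bba/a meet in 0. 1b->1: ok.
bc: 1c undefined. 1c->0: no, caca/a meet in 0. 1c->1: no, ca/bc meet in 1. Open state 2: 1c->2.
bcb: 2b undefined. 2b->0: no, bcb/a meet in 0. 2b->1: ok.
accc: 2c undefined. 2c->0: no, accc/a meet in 0. 2c->1: ok.
caca: 2a undefined. 2a->0: no, caca/a meet in 0. 2a->1: ok.
All examples now run through 3 states with every (state, symbol) defined. Accept strings end in {1}, Reject strings end in {0,2}; accept={1}.

states=3 start=0 accept={1} delta: 0a->0 0b->1 0c->1 1a->1 1b->1 1c->2 2a->1 2b->1 2c->1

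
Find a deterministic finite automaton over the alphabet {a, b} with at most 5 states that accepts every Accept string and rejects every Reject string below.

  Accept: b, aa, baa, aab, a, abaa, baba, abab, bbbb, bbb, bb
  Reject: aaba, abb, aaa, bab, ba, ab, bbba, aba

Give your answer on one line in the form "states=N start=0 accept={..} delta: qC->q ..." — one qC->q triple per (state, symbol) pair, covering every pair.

Fold the examples into a partial DFA from state 0: repeatedly fix the first undefined (state, symbol) met by the shortest-then-alphabetical prefix, trying targets in increasing order and rejecting any under which an Accept and a Reject string meet in one state with the same remainder; add a state when all current targets are rejected. Accepting states are where Accept strings end.
a: 0a undefined. 0a->0: no, b/ab meet in 0 with "b" left. Open state 1: 0a->1.
b: 0b undefined. 0b->0: no, a/ba meet in 1. 0b->1: no, aa/ba meet in 1 with "a" left. Open state 2: 0b->2.
aa: 1a undefined. 1a->0: no, a/aaa meet in 1. 1a->1: no, aa/aaa meet in 1. 1a->2: ok.
ab: 1b undefined. 1b->0: no, b/abb meet in 2. 1b->1: no, b/aba meet in 2. 1b->2: no, b/ab meet in 2. Open state 3: 1b->3.
ba: 2a undefined. 2a->0: no, b/bab meet in 2. 2a->1: no, a/aaa meet in 1. 2a->2: no, b/aaa meet in 2. 2a->3: no, baa/aba meet in 3 with "a" left. Open state 4: 2a->4.
bb: 2b undefined. 2b->0: no, a/aaba meet in 1. 2b->1: no, b/aaba meet in 2. 2b->2: ok.
aba: 3a undefined. 3a->0: ok.
abb: 3b undefined. 3b->0: ok.
baa: 4a undefined. 4a->0: no, baa/abb meet in 0. 4a->1: ok.
bab: 4b undefined. 4b->0: ok.
All examples now run through 5 states with every (state, symbol) defined. Accept strings end in {1,2}, Reject strings end in {0,3,4}; accept={1,2}.

states=5 start=0 accept={1,2} delta: 0a->1 0b->2 1a->2 1b->3 2a->4 2b->2 3a->0 3b->0 4a->1 4b->0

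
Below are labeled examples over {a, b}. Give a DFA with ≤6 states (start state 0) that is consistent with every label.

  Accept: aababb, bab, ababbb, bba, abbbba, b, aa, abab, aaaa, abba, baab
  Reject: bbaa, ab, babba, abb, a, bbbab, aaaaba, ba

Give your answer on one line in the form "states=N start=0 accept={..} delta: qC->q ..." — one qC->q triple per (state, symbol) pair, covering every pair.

State merging on the prefix tree: take the shortest (then alphabetical) example prefix whose next move is undefined and point that move at state 0, else 1, else 2, ...; a target is out if some Accept/Reject pair would then sit in one state with the same input left (inseparable). If every existing state is out, open a new one.
a: 0a undefined. 0a->0: no, b/ab meet in 0 with "b" left. Open state 1: 0a->1.
b: 0b undefined. 0b->0: no, bab/ab meet in 1 with "b" left. 0b->1: no, b/a meet in 1. Open state 2: 0b->2.
aa: 1a undefined. 1a->0: ok.
ab: 1b undefined. 1b->0: no, b/abb meet in 2. 1b->1: ok.
ba: 2a undefined. 2a->0: no, bba/babba meet in 2 with "ba" left. 2a->1: no, aababb/ab meet in 1. 2a->2: no, b/aaaaba meet in 2. Open state 3: 2a->3.
bb: 2b undefined. 2b->0: no, bab/bbbab meet in 3 with "b" left. 2b->1: no, ababbb/bbaa meet in 1. 2b->2: no, bab/bbbab meet in 3 with "b" left. 2b->3: ok.
baa: 3a undefined. 3a->0: ok.
bab: 3b undefined. 3b->0: ok.
All examples now run through 4 states with every (state, symbol) defined. Accept strings end in {0,2}, Reject strings end in {1,3}; accept={0,2}.

states=4 start=0 accept={0,2} delta: 0a->1 0b->2 1a->0 1b->1 2a->3 2b->3 3a->0 3b->0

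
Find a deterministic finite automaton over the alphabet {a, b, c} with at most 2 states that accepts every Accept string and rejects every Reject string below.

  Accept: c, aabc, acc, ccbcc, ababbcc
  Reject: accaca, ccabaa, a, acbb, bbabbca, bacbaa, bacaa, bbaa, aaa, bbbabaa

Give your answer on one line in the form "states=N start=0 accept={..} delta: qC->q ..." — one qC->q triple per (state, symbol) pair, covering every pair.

State merging on the prefix tree: take the shortest (then alphabetical) example prefix whose next move is undefined and point that move at state 0, else 1, else 2, ...; a target is out if some Accept/Reject pair would then sit in one state with the same input left (inseparable). If every existing state is out, open a new one.
a: 0a undefined. 0a->0: ok.
b: 0b undefined. 0b->0: ok.
c: 0c undefined. 0c->0: no, c/accaca meet in 0. Open state 1: 0c->1.
cc: 1c undefined. 1c->0: no, acc/ccabaa meet in 0. 1c->1: ok.
acb: 1b undefined. 1b->0: ok.
cca: 1a undefined. 1a->0: ok.
All examples now run through 2 states with every (state, symbol) defined. Accept strings end in {1}, Reject strings end in {0}; accept={1}.

states=2 start=0 accept={1} delta: 0a->0 0b->0 0c->1 1a->0 1b->0 1c->1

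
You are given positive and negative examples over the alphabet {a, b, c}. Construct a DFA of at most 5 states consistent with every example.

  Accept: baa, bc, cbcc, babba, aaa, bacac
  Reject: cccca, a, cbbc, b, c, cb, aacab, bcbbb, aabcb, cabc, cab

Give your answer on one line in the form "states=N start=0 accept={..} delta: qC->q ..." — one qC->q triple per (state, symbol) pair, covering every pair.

Fold the examples into a partial DFA from state 0: repeatedly fix the first undefined (state, symbol) met by the shortest-then-alphabetical prefix, trying targets in increasing order and rejecting any under which an Accept and a Reject string meet in one state with the same remainder; add a state when all current targets are rejected. Accepting states are where Accept strings end.
a: 0a undefined. 0a->0: no, aaa/a meet in 0. Open state 1: 0a->1.
b: 0b undefined. 0b->0: no, bc/c meet in 0 with "c" left. 0b->1: ok.
c: 0c undefined. 0c->0: ok.
aa: 1a undefined. 1a->0: no, baa/cccca meet in 1. 1a->1: no, baa/cccca meet in 1. Open state 2: 1a->2.
bc: 1c undefined. 1c->0: no, bc/c meet in 0. 1c->1: no, bc/cccca meet in 1. 1c->2: ok.
aaa: 2a undefined. 2a->0: no, baa/c meet in 0. 2a->1: no, baa/cccca meet in 1. 2a->2: ok.
aab: 2b undefined. 2b->0: ok.
aac: 2c undefined. 2c->0: no, cbcc/c meet in 0. 2c->1: no, cbcc/cccca meet in 1. 2c->2: ok.
cab: 1b undefined. 1b->0: ok.
All examples now run through 3 states with every (state, symbol) defined. Accept strings end in {2}, Reject strings end in {0,1}; accept={2}.

states=3 start=0 accept={2} delta: 0a->1 0b->1 0c->0 1a->2 1b->0 1c->2 2a->2 2b->0 2c->2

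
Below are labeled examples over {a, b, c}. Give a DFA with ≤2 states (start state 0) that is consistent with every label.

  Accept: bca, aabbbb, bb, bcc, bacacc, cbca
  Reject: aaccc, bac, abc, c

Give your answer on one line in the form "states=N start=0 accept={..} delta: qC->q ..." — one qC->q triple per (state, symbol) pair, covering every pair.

states=2 start=0 accept={0} delta: 0a->0 0b->0 0c->1 1a->0 1b->0 1c->0

Fold the examples into a partial DFA from state 0: repeatedly fix the first undefined (state, symbol) met by the shortest-then-alphabetical prefix, trying targets in increasing order and rejecting any under which an Accept and a Reject string meet in one state with the same remainder; add a state when all current targets are rejected. Accepting states are where Accept strings end.
a: 0a undefined. 0a->0: ok.
b: 0b undefined. 0b->0: ok.
c: 0c undefined. 0c->0: no, bca/aaccc meet in 0. Open state 1: 0c->1.
cb: 1b undefined. 1b->0: ok.
bca: 1a undefined. 1a->0: ok.
bcc: 1c undefined. 1c->0: ok.
All examples now run through 2 states with every (state, symbol) defined. Accept strings end in {0}, Reject strings end in {1}; accept={0}.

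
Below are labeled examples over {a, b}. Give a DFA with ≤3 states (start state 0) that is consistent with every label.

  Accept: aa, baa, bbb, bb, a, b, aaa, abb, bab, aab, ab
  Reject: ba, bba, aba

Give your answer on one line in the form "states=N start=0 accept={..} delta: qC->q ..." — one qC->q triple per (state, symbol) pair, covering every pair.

State merging on the prefix tree: take the shortest (then alphabetical) example prefix whose next move is undefined and point that move at state 0, else 1, else 2, ...; a target is out if some Accept/Reject pair would then sit in one state with the same input left (inseparable). If every existing state is out, open a new one.
a: 0a undefined. 0a->0: ok.
b: 0b undefined. 0b->0: no, aa/ba meet in 0. Open state 1: 0b->1.
ba: 1a undefined. 1a->0: no, aa/ba meet in 0. 1a->1: no, baa/ba meet in 1. Open state 2: 1a->2.
bb: 1b undefined. 1b->0: no, aa/bba meet in 0. 1b->1: ok.
baa: 2a undefined. 2a->0: ok.
bab: 2b undefined. 2b->0: ok.
All examples now run through 3 states with every (state, symbol) defined. Accept strings end in {0,1}, Reject strings end in {2}; accept={0,1}.

states=3 start=0 accept={0,1} delta: 0a->0 0b->1 1a->2 1b->1 2a->0 2b->0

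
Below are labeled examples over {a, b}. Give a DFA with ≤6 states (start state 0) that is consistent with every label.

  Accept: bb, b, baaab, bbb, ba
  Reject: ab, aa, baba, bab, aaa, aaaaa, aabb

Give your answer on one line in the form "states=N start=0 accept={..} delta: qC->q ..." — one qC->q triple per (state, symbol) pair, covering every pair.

states=3 start=0 accept={0,1} delta: 0a->1 0b->0 1a->2 1b->2 2a->2 2b->1

Grow the machine one transition at a time. Run the examples from 0; the earliest place one falls off (shortest prefix, ties alphabetical) gets sent to the lowest-numbered state that keeps every Accept/Reject pair distinguishable — a pair clashes when both reach the same state with identical unread suffix — and to a fresh state only if none does.
a: 0a undefined. 0a->0: no, bb/aabb meet in 0 with "bb" left. Open state 1: 0a->1.
b: 0b undefined. 0b->0: ok.
aa: 1a undefined. 1a->0: no, bb/aa meet in 0. 1a->1: no, baaab/ab meet in 1 with "b" left. Open state 2: 1a->2.
ab: 1b undefined. 1b->0: no, bb/ab meet in 0. 1b->1: no, ba/ab meet in 1. 1b->2: ok.
aaa: 2a undefined. 2a->0: no, bb/baba meet in 0. 2a->1: no, baaab/ab meet in 2. 2a->2: ok.
aab: 2b undefined. 2b->0: no, bb/aabb meet in 0. 2b->1: ok.
All examples now run through 3 states with every (state, symbol) defined. Accept strings end in {0,1}, Reject strings end in {2}; accept={0,1}.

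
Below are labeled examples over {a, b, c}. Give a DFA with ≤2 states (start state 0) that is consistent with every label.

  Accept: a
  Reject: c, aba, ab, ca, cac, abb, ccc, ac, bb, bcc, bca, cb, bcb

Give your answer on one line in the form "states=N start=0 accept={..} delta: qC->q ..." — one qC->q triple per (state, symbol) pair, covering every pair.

states=2 start=0 accept={0} delta: 0a->0 0b->1 0c->1 1a->1 1b->1 1c->1

Grow the machine one transition at a time. Run the examples from 0; the earliest place one falls off (shortest prefix, ties alphabetical) gets sent to the lowest-numbered state that keeps every Accept/Reject pair distinguishable — a pair clashes when both reach the same state with identical unread suffix — and to a fresh state only if none does.
a: 0a undefined. 0a->0: ok.
b: 0b undefined. 0b->0: no, a/aba meet in 0. Open state 1: 0b->1.
c: 0c undefined. 0c->0: no, a/c meet in 0. 0c->1: ok.
bb: 1b undefined. 1b->0: no, a/abb meet in 0. 1b->1: ok.
bc: 1c undefined. 1c->0: no, a/bca meet in 0. 1c->1: ok.
ca: 1a undefined. 1a->0: no, a/aba meet in 0. 1a->1: ok.
All examples now run through 2 states with every (state, symbol) defined. Accept strings end in {0}, Reject strings end in {1}; accept={0}.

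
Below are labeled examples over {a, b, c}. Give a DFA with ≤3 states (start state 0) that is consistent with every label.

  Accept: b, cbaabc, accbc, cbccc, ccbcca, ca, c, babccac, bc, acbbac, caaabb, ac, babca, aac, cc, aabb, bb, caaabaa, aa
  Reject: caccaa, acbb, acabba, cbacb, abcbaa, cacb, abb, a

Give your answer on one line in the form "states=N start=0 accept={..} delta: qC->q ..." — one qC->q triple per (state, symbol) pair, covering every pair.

State merging on the prefix tree: take the shortest (then alphabetical) example prefix whose next move is undefined and point that move at state 0, else 1, else 2, ...; a target is out if some Accept/Reject pair would then sit in one state with the same input left (inseparable). If every existing state is out, open a new one.
a: 0a undefined. 0a->0: no, aabb/abb meet in 0 with "bb" left. Open state 1: 0a->1.
b: 0b undefined. 0b->0: ok.
c: 0c undefined. 0c->0: no, ccbcca/a meet in 1. 0c->1: no, c/a meet in 1. Open state 2: 0c->2.
aa: 1a undefined. 1a->0: ok.
ab: 1b undefined. 1b->0: no, b/abb meet in 0. 1b->1: ok.
ac: 1c undefined. 1c->0: no, b/acbb meet in 0. 1c->1: no, accbc/acbb meet in 1. 1c->2: ok.
ca: 2a undefined. 2a->0: ok.
cb: 2b undefined. 2b->0: no, b/acbb meet in 0. 2b->1: ok.
cc: 2c undefined. 2c->0: no, b/caccaa meet in 0. 2c->1: no, cc/caccaa meet in 1. 2c->2: ok.
All examples now run through 3 states with every (state, symbol) defined. Accept strings end in {0,2}, Reject strings end in {1}; accept={0,2}.

states=3 start=0 accept={0,2} delta: 0a->1 0b->0 0c->2 1a->0 1b->1 1c->2 2a->0 2b->1 2c->2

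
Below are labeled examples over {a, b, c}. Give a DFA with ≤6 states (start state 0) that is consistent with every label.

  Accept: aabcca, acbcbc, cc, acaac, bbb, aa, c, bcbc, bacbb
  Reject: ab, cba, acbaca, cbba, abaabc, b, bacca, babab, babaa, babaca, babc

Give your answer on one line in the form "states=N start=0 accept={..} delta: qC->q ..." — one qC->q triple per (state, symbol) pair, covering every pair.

states=5 start=0 accept={0,3} delta: 0a->0 0b->1 0c->0 1a->2 1b->2 1c->0 2a->1 2b->3 2c->2 3a->4 3b->0 3c->1 4a->1 4b->1 4c->1

Grow the machine one transition at a time. Run the examples from 0; the earliest place one falls off (shortest prefix, ties alphabetical) gets sent to the lowest-numbered state that keeps every Accept/Reject pair distinguishable — a pair clashes when both reach the same state with identical unread suffix — and to a fresh state only if none does.
a: 0a undefined. 0a->0: ok.
b: 0b undefined. 0b->0: no, aabcca/bacca meet in 0 with "cca" left. Open state 1: 0b->1.
c: 0c undefined. 0c->0: ok.
ba: 1a undefined. 1a->0: no, cc/cba meet in 0. 1a->1: no, aabcca/bacca meet in 1 with "cca" left. Open state 2: 1a->2.
bb: 1b undefined. 1b->0: no, cc/cbba meet in 0. 1b->1: no, bbb/ab meet in 1. 1b->2: ok.
bc: 1c undefined. 1c->0: ok.
bab: 2b undefined. 2b->0: no, aabcca/babaa meet in 0. 2b->1: no, aabcca/babc meet in 0. 2b->2: no, bbb/cba meet in 2. Open state 3: 2b->3.
bac: 2c undefined. 2c->0: no, aabcca/acbaca meet in 0. 2c->1: no, aabcca/bacca meet in 0. 2c->2: ok.
abaa: 2a undefined. 2a->0: no, aabcca/acbaca meet in 0. 2a->1: ok.
baba: 3a undefined. 3a->0: no, aabcca/babaa meet in 0. 3a->1: no, aabcca/babaca meet in 0. 3a->2: no, bbb/babab meet in 3. 3a->3: no, bbb/babaa meet in 3. Open state 4: 3a->4.
babc: 3c undefined. 3c->0: no, aabcca/babc meet in 0. 3c->1: ok.
babaa: 4a undefined. 4a->0: no, aabcca/babaa meet in 0. 4a->1: ok.
babab: 4b undefined. 4b->0: no, aabcca/babab meet in 0. 4b->1: ok.
babac: 4c undefined. 4c->0: no, aabcca/babaca meet in 0. 4c->1: ok.
bacbb: 3b undefined. 3b->0: ok.
All examples now run through 5 states with every (state, symbol) defined. Accept strings end in {0,3}, Reject strings end in {1,2}; accept={0,3}.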